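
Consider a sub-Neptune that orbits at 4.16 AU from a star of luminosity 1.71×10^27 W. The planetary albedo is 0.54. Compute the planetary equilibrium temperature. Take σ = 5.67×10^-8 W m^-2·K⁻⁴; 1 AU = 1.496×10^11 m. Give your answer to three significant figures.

163 kelvin

d = 4.16 × 1.496×10^11 m = 6.223×10^11 m.
Flux at the orbit: S = L/(4πd²) = 1.71×10^27/(4π·(6.22×10^11)²) = 351.3 W m^-2.
The planet absorbs (1−α)S over its disc πR² and re-emits over 4πR², so the mean absorbed flux is (1−0.54)·351.3/4 = 40.40 W m^-2.
In equilibrium σT⁴ equals this, so T = 163.4 K.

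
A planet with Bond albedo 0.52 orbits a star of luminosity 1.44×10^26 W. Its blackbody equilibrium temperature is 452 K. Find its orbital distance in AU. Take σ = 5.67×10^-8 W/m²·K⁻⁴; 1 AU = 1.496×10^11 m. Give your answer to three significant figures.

0.161 AU

Required flux: S = 4σT⁴/(1−α) = 19720 W/m².
S = L/(4πd²) → d = √(L/4πS) = √(1.44×10^26/(4π·19720)) = 2.410×10^10 m = 0.1611 AU.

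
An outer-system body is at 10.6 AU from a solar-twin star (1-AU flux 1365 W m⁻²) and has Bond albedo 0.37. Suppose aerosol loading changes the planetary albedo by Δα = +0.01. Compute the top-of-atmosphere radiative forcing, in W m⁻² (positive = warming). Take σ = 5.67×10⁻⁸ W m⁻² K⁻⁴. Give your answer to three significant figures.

Irradiance scales as 1/d², so S = 1365 W m⁻² × (1/10.6)² = 12.15 W m⁻².
TOA radiative forcing: ΔF = −S·Δα/4 = −12.15·(+0.01)/4 = -0.03037 W m⁻².

-0.0304 W m⁻²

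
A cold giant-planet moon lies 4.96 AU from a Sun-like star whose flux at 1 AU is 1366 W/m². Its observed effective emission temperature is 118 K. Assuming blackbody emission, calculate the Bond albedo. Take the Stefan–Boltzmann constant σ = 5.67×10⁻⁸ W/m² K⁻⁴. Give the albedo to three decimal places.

0.208

Flux at the orbit: S = 1366/(4.96)² = 55.52 W/m².
From σT⁴ = S(1−α)/4 we invert for α: 1−α = 4σT⁴/S.
σT⁴ = 10.99 W/m², so 4σT⁴ = 43.97 W/m².
1−α = 43.97/55.52 = 0.7919, so α = 0.2081.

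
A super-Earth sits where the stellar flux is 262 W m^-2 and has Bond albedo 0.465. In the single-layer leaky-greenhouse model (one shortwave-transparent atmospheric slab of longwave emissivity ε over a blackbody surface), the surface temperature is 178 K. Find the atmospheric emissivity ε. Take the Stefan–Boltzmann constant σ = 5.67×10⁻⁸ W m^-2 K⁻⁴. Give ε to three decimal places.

Effective temperature: T_e = [S(1−α)/(4σ)]^(1/4) = 157.7 K.
T_s⁴ = T_e⁴·2/(2−ε) → ε = 2 − 2(T_e/T_s)⁴ = 2 − 2·(157.7/178)⁴ = 0.7687.

0.769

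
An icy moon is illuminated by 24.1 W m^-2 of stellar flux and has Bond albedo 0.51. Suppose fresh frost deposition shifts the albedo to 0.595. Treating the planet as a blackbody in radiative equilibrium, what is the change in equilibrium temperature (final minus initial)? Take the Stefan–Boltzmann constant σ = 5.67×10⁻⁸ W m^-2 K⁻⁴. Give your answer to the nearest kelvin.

-4 K

With α = 0.51, T₁ = 84.95 K.
With α = 0.595, T₂ = 80.99 K.
ΔT = T₂ − T₁ = -3.951 K.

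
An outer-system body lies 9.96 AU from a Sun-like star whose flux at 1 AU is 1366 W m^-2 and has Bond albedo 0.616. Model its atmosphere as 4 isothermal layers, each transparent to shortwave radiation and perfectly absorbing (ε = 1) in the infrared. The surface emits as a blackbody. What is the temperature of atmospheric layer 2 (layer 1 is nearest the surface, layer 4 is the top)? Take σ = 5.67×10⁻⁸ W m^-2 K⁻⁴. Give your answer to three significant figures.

91.5 K

Irradiance scales as 1/d², so S = 1366 W m^-2 × (1/9.96)² = 13.77 W m^-2.
The effective emission temperature is T_e = [S(1−α)/(4σ)]^¼ = 69.49 K.
The net upward flux σT_e⁴ is constant between every pair of levels, so T_k⁴ = (N+1−k)T_e⁴.
With k = 2: T_2 = (4+1−2)^¼·69.49 K = 91.45 K.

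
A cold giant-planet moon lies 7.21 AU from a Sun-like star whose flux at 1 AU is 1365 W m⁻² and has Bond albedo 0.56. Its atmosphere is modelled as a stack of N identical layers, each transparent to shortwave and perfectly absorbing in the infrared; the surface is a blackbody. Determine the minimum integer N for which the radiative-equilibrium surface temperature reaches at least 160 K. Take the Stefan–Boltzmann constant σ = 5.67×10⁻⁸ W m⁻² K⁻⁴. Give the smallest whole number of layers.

12

Flux at the orbit: S = 1365/(7.21)² = 26.26 W m⁻².
OLR = S(1−α)/4 = 2.888 W m⁻²; the top layer radiates at T_e = 84.48 K.
T_s = (N+1)^(1/4)·T_e ≥ 160 K requires N+1 ≥ (T_s/T_e)⁴ = (160/84.48)⁴ = 12.865.
So N ≥ 11.865; the smallest integer is N = 12.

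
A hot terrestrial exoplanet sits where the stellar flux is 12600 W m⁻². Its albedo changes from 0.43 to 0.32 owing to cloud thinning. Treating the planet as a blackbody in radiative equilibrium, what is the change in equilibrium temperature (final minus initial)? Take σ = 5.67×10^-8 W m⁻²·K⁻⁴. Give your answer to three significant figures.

19.0 kelvin

Before: T₁ = [12600·0.57/(4σ)]^(1/4) = 421.8 K.
After:  T₂ = [12600·0.68/(4σ)]^(1/4) = 440.9 K.
ΔT = T₂ − T₁ = 19.03 K.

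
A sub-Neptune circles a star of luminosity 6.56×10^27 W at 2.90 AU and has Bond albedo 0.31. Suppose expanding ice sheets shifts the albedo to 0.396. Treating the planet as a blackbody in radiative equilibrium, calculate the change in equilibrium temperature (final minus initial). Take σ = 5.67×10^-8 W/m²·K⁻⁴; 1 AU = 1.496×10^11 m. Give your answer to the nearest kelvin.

-10 kelvin

d = 2.90 × 1.496×10^11 m = 4.338×10^11 m.
Spreading L over a sphere of radius d: S = 6.56×10^27/(4π·4.34×10^11²) = 2774 W/m².
With α = 0.31, T₁ = 303.1 K.
After:  T₂ = [2774·0.604/(4σ)]^(1/4) = 293.2 K.
ΔT = T₂ − T₁ = -9.920 K.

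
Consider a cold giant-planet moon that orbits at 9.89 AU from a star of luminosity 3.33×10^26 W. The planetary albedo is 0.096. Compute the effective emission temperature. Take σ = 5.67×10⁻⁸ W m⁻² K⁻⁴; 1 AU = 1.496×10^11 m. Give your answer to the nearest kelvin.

83 K

Orbital distance: d = 9.89 AU = 1.480×10^12 m.
Flux at the orbit: S = L/(4πd²) = 3.33×10^26/(4π·(1.48×10^12)²) = 12.11 W m⁻².
The planet absorbs (1−α)S over its disc πR² and re-emits over 4πR², so the mean absorbed flux is (1−0.096)·12.11/4 = 2.736 W m⁻².
Set σT⁴ = 2.736 → T = (2.736/σ)^(1/4) = 83.34 K.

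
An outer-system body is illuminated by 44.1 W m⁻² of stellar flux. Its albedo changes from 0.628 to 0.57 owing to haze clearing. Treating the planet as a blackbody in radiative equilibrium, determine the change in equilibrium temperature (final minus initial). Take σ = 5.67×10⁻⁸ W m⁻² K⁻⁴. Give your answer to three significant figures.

Initial: T₁ = [S(1−0.628)/(4σ)]^(1/4) = 92.22 K.
After:  T₂ = [44.10·0.43/(4σ)]^(1/4) = 95.62 K.
ΔT = T₂ − T₁ = 3.402 K.

3.40 K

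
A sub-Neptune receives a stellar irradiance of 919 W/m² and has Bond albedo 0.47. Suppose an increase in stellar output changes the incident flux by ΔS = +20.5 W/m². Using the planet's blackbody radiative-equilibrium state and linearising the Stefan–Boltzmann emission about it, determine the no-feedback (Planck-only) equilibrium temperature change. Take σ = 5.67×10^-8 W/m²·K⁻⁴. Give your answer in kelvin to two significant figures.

1.2 K

The baseline emission temperature is T_e = 215.3 K.
TOA radiative forcing: ΔF = (1−α)ΔS/4 = 0.53·(+20.5)/4 = 2.716 W/m².
The Planck feedback parameter is 4σT_e³ = 2.263 W/m²/K.
So ΔT₀ = 2.716/2.263 = 1.20 K.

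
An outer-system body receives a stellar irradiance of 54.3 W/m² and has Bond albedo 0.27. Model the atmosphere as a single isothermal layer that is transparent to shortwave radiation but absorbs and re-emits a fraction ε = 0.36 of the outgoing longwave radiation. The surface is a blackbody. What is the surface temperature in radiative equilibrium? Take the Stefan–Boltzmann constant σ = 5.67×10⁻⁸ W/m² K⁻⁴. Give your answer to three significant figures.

121 kelvin

At the top of the atmosphere, σT_e⁴ = S(1−α)/4 = 9.910 W/m², giving T_e = 115.0 K.
Surface balance with a leaky layer gives σT_s⁴ = σT_e⁴·2/(2−ε), so T_s = T_e·[2/(2−0.36)]^(1/4) = 120.8 K.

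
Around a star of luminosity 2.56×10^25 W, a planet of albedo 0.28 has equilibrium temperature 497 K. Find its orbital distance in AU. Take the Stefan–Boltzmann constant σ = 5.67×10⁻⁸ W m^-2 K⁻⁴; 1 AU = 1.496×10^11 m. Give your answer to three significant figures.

0.0688 AU

Energy balance gives S = 4σT⁴/(1−α) = 19220 W m^-2.
From L = 4πd²S, d = √(2.56×10^25/(4π·19220)) = 1.030×10^10 m = 0.06882 AU.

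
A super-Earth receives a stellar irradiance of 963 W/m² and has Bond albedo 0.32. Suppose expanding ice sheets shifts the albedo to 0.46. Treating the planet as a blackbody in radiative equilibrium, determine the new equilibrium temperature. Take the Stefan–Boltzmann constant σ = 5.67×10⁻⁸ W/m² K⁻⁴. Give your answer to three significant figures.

219 K

With the new albedo, S(1−α₂)/4 = 130.0 W/m², so T₂ = 218.8 K.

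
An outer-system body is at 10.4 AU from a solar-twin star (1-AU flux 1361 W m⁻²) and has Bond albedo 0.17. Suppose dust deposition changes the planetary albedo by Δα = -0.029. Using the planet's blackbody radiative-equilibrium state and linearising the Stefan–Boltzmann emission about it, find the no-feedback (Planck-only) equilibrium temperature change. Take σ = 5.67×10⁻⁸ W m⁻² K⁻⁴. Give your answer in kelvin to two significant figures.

By the inverse-square law, S = 1361/10.4² = 12.58 W m⁻².
Unperturbed T_e = [12.58·(1−0.17)/(4σ)]^¼ = 82.38 K.
ΔF = −(S/4)Δα = −(12.58/4)×(-0.029) = 0.09123 W m⁻².
The Planck feedback parameter is 4σT_e³ = 0.1268 W m⁻²/K.
Hence the no-feedback warming is ΔF/(4σT_e³) = 0.720 K.

0.72 K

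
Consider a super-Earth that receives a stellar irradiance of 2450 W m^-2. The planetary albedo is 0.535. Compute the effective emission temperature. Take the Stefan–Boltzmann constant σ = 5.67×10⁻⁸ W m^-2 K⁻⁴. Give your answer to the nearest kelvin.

266 K

Averaging over the sphere, the absorbed flux is S(1−α)/4 = 284.8 W m^-2.
In equilibrium σT⁴ equals this, so T = 266.2 K.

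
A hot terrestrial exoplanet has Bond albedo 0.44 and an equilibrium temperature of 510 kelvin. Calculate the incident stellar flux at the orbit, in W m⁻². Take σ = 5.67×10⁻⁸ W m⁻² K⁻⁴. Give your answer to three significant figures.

27400 W m⁻²

From S(1−α)/4 = σT⁴: S = 4σT⁴/(1−α).
The emitted flux is σT⁴ = 3836 W m⁻².
So S = 4×3836/(1−0.44) = 27400 W m⁻².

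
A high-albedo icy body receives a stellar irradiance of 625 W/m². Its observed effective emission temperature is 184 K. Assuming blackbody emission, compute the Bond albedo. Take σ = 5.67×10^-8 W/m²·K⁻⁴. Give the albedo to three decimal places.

From σT⁴ = S(1−α)/4 we invert for α: 1−α = 4σT⁴/S.
σT⁴ = 64.99 W/m², so 4σT⁴ = 260.0 W/m².
Hence α = 1 − 260.0/625.0 = 0.5841.

0.584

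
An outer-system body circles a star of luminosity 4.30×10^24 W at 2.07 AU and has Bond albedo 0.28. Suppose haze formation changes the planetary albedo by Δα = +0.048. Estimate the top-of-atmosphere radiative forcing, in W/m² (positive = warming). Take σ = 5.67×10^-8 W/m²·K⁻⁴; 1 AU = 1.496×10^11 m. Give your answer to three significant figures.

Orbital distance: d = 2.07 AU = 3.097×10^11 m.
Flux at the orbit: S = L/(4πd²) = 4.30×10^24/(4π·(3.10×10^11)²) = 3.568 W/m².
ΔF = −(S/4)Δα = −(3.568/4)×(+0.048) = -0.04282 W/m².

-0.0428 W/m²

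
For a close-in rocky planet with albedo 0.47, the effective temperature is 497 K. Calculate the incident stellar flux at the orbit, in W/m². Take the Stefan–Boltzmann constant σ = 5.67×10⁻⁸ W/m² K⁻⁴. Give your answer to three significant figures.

From S(1−α)/4 = σT⁴: S = 4σT⁴/(1−α).
The emitted flux is σT⁴ = 3459 W/m².
S = 4·3459/0.53 = 26110 W/m².

26100 W/m²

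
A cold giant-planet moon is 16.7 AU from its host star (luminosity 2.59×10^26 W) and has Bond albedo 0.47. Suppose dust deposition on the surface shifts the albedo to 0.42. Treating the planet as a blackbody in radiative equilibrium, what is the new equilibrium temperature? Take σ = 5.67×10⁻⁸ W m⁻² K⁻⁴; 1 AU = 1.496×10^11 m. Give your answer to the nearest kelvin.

d = 16.7 × 1.496×10^11 m = 2.498×10^12 m.
S = L/(4πd²) = 3.302 W m⁻².
With the new albedo, S(1−α₂)/4 = 0.4788 W m⁻², so T₂ = 53.91 K.

54 kelvin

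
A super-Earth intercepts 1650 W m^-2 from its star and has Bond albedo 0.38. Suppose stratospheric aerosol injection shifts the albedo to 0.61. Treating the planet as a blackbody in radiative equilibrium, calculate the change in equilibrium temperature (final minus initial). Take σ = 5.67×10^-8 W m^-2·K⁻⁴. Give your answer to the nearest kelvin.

Initial: T₁ = [S(1−0.38)/(4σ)]^(1/4) = 259.2 K.
After:  T₂ = [1650·0.39/(4σ)]^(1/4) = 230.8 K.
Change: 230.8 − 259.2 = -28.36 K.

-28 K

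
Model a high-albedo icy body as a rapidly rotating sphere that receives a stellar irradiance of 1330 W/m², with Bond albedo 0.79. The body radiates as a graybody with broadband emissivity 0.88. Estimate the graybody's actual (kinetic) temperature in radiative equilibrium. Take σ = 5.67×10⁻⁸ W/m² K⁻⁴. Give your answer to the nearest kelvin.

Averaging over the sphere, the absorbed flux is S(1−α)/4 = 69.82 W/m².
Radiative balance εσT⁴ = 69.82 gives T = [69.82/(0.88·σ)]^(1/4) = 193.4 K.

193 K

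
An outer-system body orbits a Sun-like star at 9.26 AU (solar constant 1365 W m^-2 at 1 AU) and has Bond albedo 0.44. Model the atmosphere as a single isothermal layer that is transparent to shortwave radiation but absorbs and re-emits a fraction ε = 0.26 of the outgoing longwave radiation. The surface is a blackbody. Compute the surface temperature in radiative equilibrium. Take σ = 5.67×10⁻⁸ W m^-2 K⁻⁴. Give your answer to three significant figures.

By the inverse-square law, S = 1365/9.26² = 15.92 W m^-2.
Effective emission temperature (TOA balance): σT_e⁴ = S(1−α)/4 = 2.229 W m^-2 → T_e = 79.18 K.
For a single slab of emissivity ε, T_s⁴ = 2T_e⁴/(2−ε); thus T_s = 79.18·(1.149)^(1/4) = 81.98 K.

82.0 K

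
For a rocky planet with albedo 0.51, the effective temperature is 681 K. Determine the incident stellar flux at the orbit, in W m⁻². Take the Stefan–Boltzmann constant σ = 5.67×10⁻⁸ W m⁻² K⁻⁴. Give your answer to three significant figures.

99500 W m⁻²

From S(1−α)/4 = σT⁴: S = 4σT⁴/(1−α).
σT⁴ = 5.67×10⁻⁸·(681)⁴ = 12190 W m⁻².
So S = 4×12190/(1−0.51) = 99550 W m⁻².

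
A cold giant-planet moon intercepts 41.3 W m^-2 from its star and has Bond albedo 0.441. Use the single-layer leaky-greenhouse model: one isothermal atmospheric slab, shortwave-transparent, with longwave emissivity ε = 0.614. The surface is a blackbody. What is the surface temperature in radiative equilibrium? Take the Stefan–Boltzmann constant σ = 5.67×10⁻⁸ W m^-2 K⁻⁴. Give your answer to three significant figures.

The planet radiates to space at T_e = [S(1−α)/(4σ)]^(1/4) = 100.4 K.
For a single slab of emissivity ε, T_s⁴ = 2T_e⁴/(2−ε); thus T_s = 100.4·(1.443)^(1/4) = 110.1 K.

110 K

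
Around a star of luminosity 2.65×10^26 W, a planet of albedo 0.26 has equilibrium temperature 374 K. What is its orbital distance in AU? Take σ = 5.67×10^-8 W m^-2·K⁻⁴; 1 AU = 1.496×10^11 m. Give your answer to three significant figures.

0.396 AU

The flux needed for this T is 4σT⁴/(1−0.26) = 5996 W m^-2.
From L = 4πd²S, d = √(2.65×10^26/(4π·5996)) = 5.930×10^10 m = 0.3964 AU.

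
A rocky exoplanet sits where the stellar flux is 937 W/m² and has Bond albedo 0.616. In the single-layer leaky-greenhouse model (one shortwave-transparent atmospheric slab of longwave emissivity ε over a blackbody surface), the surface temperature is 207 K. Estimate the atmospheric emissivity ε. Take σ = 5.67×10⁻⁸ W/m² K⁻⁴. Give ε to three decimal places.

0.272

First, T_e = [937.0·(1−0.616)/(4σ)]^(1/4) = 199.6 K.
Since (2−ε)/2 = (T_e/T_s)⁴ = 0.8641, ε = 0.2719.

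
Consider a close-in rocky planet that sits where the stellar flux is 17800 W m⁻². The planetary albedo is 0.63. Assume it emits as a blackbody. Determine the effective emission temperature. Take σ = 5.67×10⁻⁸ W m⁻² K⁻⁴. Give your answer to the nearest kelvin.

413 K

The planet absorbs (1−α)S over its disc πR² and re-emits over 4πR², so the mean absorbed flux is (1−0.63)·17800/4 = 1646 W m⁻².
In equilibrium σT⁴ equals this, so T = 412.8 K.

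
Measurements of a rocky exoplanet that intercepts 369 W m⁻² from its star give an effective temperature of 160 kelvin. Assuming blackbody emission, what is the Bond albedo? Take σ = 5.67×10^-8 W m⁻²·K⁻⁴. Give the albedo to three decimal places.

0.597

Energy balance: S(1−α)/4 = σT⁴, so 1−α = 4σT⁴/S.
σT⁴ = 37.16 W m⁻², so 4σT⁴ = 148.6 W m⁻².
Hence α = 1 − 148.6/369.0 = 0.5972.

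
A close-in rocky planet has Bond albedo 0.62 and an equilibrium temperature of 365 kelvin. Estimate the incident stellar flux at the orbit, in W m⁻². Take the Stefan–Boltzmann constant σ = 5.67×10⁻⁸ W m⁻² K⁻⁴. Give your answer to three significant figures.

From S(1−α)/4 = σT⁴: S = 4σT⁴/(1−α).
σT⁴ = 5.67×10⁻⁸·(365)⁴ = 1006 W m⁻².
S = 4·1006/0.38 = 10590 W m⁻².

10600 W m⁻²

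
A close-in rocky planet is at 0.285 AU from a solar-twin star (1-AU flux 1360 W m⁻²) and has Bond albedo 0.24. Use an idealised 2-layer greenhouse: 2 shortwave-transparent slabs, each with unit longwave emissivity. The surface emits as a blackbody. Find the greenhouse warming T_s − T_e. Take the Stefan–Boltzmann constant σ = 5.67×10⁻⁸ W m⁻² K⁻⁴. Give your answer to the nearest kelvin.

Irradiance scales as 1/d², so S = 1360 W m⁻² × (1/0.285)² = 16740 W m⁻².
The effective emission temperature is T_e = [S(1−α)/(4σ)]^¼ = 486.7 K.
Surface: T_s = (3)^¼·T_e = 640.5 K.
So the greenhouse effect raises the surface by 640.5 − 486.7 = 153.8 K.

154 kelvin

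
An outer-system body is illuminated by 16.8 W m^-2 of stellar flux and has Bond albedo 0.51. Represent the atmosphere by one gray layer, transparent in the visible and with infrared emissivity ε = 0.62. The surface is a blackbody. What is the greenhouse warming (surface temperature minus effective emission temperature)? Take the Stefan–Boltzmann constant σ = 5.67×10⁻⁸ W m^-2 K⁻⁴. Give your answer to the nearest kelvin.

At the top of the atmosphere, σT_e⁴ = S(1−α)/4 = 2.058 W m^-2, giving T_e = 77.62 K.
The surface balance (absorbed SW + ε·downward IR = σT_s⁴) with T_a⁴ = T_s⁴/2 reduces to T_s = T_e·[2/(2−ε)]^¼ = 85.16 K.
Greenhouse warming: T_s − T_e = 7.545 K.

8 K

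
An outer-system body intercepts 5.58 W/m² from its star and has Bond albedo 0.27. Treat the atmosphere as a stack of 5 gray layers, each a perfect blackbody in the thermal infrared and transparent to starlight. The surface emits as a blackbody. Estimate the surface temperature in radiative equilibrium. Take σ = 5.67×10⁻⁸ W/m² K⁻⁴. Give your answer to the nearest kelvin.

102 K

The effective emission temperature is T_e = [S(1−α)/(4σ)]^¼ = 65.10 K.
With N = 5 opaque layers, T_s = (N+1)^(1/4)·T_e = 6^(1/4)·65.10 = 101.9 K.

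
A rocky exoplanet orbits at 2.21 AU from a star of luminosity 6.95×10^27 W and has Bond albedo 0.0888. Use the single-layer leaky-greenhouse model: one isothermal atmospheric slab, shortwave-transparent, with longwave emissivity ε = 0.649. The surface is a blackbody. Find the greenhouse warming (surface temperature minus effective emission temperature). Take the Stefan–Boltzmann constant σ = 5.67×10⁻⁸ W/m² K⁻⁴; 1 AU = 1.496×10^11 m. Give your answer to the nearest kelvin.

d = 2.21 × 1.496×10^11 m = 3.306×10^11 m.
S = L/(4πd²) = 5060 W/m².
The planet radiates to space at T_e = [S(1−α)/(4σ)]^(1/4) = 377.6 K.
For a single slab of emissivity ε, T_s⁴ = 2T_e⁴/(2−ε); thus T_s = 377.6·(1.48)^(1/4) = 416.5 K.
The atmosphere warms the surface by 38.91 K.

39 kelvin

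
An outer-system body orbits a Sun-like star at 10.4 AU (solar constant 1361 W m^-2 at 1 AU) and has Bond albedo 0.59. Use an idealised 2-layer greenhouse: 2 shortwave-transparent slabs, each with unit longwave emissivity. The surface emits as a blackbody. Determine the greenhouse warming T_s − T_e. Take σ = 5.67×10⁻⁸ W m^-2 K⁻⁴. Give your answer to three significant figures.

Flux at the orbit: S = 1361/(10.4)² = 12.58 W m^-2.
The effective emission temperature is T_e = [S(1−α)/(4σ)]^¼ = 69.06 K.
T_s = (N+1)^(1/4)·T_e = 90.89 K.
Warming: T_s − T_e = 21.83 K.

21.8 K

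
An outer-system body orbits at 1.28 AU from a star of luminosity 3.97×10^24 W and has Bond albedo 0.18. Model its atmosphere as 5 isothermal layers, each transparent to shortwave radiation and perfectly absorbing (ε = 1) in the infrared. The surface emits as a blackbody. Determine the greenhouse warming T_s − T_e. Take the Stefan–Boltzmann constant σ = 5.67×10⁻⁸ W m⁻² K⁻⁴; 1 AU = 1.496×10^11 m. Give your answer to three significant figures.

Orbital distance: d = 1.28 AU = 1.915×10^11 m.
Flux at the orbit: S = L/(4πd²) = 3.97×10^24/(4π·(1.91×10^11)²) = 8.616 W m⁻².
The effective emission temperature is T_e = [S(1−α)/(4σ)]^¼ = 74.71 K.
Surface: T_s = (6)^¼·T_e = 116.9 K.
Warming: T_s − T_e = 42.22 K.

42.2 kelvin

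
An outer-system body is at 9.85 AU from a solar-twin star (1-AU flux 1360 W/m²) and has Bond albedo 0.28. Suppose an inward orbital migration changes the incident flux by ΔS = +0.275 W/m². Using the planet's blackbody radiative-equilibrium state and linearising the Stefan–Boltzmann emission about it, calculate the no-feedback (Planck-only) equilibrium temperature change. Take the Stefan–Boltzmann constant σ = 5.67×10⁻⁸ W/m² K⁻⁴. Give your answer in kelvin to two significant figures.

Irradiance scales as 1/d², so S = 1360 W/m² × (1/9.85)² = 14.02 W/m².
Reference equilibrium: T_e = [S(1−α)/(4σ)]^(1/4) = 81.67 K.
TOA radiative forcing: ΔF = (1−α)ΔS/4 = 0.72·(+0.275)/4 = 0.04950 W/m².
Linearising σT⁴ gives d(σT⁴)/dT = 4σT_e³ = 0.1236 W/m² per K.
So ΔT₀ = 0.04950/0.1236 = 0.401 K.

0.40 K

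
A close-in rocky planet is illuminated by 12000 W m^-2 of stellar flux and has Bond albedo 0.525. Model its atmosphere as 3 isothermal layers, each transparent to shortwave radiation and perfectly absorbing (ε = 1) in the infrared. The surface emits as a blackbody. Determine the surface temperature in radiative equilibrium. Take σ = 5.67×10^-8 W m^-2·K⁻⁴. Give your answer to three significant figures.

563 K

The effective emission temperature is T_e = [S(1−α)/(4σ)]^¼ = 398.2 K.
With N = 3 opaque layers, T_s = (N+1)^(1/4)·T_e = 4^(1/4)·398.2 = 563.1 K.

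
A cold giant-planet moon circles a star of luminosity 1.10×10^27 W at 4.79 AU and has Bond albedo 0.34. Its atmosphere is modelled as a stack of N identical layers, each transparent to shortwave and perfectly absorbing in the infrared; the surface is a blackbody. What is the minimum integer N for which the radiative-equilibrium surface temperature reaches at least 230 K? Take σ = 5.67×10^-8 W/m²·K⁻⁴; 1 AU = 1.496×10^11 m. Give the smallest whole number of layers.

d = 4.79 × 1.496×10^11 m = 7.166×10^11 m.
Spreading L over a sphere of radius d: S = 1.10×10^27/(4π·7.17×10^11²) = 170.5 W/m².
OLR = S(1−α)/4 = 28.13 W/m²; the top layer radiates at T_e = 149.2 K.
T_s = (N+1)^(1/4)·T_e ≥ 230 K requires N+1 ≥ (T_s/T_e)⁴ = (230/149.2)⁴ = 5.641.
So N ≥ 4.641; the smallest integer is N = 5.

5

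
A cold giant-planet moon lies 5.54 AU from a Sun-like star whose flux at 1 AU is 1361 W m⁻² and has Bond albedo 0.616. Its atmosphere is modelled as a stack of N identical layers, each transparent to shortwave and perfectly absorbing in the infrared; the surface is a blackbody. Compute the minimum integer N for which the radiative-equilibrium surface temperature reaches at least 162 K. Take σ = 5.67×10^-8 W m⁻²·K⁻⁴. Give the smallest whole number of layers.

9

Irradiance scales as 1/d², so S = 1361 W m⁻² × (1/5.54)² = 44.34 W m⁻².
The effective emission temperature is T_e = [S(1−α)/(4σ)]^¼ = 93.09 K.
Need (N+1)T_e⁴ ≥ T_s⁴, i.e. N+1 ≥ (162/93.09)⁴ = 9.173.
Rounding up, N = 9.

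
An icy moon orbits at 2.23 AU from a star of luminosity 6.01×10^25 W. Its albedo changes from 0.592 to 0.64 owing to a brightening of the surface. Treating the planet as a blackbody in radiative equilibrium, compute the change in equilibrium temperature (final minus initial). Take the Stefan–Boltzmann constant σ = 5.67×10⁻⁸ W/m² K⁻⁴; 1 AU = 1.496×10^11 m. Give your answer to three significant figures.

d = 2.23 × 1.496×10^11 m = 3.336×10^11 m.
Spreading L over a sphere of radius d: S = 6.01×10^25/(4π·3.34×10^11²) = 42.97 W/m².
With α = 0.592, T₁ = 93.77 K.
After:  T₂ = [42.97·0.36/(4σ)]^(1/4) = 90.88 K.
ΔT = T₂ − T₁ = -2.889 K.

-2.89 K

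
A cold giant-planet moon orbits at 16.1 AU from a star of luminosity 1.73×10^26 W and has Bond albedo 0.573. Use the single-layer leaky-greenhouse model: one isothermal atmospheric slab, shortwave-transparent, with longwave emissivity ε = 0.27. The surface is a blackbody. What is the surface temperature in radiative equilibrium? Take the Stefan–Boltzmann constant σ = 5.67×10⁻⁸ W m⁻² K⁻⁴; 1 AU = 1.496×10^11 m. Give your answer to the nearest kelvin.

48 kelvin

Orbital distance: d = 16.1 AU = 2.409×10^12 m.
S = L/(4πd²) = 2.373 W m⁻².
The planet radiates to space at T_e = [S(1−α)/(4σ)]^(1/4) = 45.98 K.
Surface balance with a leaky layer gives σT_s⁴ = σT_e⁴·2/(2−ε), so T_s = T_e·[2/(2−0.27)]^(1/4) = 47.67 K.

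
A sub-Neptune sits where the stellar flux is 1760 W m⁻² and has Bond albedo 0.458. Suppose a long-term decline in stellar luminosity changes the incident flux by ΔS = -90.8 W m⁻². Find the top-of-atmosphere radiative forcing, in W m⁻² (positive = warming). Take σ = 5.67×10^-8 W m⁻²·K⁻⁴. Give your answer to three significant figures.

-12.3 W m⁻²

ΔF = Δ[S(1−α)]/4 = (1−0.458)·-90.8/4 = -12.30 W m⁻².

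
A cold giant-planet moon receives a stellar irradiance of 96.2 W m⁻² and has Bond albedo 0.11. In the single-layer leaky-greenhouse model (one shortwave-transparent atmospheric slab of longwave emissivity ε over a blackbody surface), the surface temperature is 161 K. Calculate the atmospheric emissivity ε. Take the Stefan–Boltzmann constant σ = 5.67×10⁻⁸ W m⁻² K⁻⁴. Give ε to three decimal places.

First, T_e = [96.20·(1−0.11)/(4σ)]^(1/4) = 139.4 K.
Inverting T_s⁴ = 2T_e⁴/(2−ε): (T_e/T_s)⁴ = 0.5618, so ε = 2(1 − 0.5618) = 0.8763.

0.876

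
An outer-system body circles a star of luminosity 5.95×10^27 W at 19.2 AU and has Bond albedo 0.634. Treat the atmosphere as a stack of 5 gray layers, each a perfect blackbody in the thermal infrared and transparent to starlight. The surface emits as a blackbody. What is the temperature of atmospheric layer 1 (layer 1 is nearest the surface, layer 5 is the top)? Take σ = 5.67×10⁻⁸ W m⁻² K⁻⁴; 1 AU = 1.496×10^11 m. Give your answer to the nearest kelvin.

147 K

d = 19.2 × 1.496×10^11 m = 2.872×10^12 m.
Flux at the orbit: S = L/(4πd²) = 5.95×10^27/(4π·(2.87×10^12)²) = 57.39 W m⁻².
The effective emission temperature is T_e = [S(1−α)/(4σ)]^¼ = 98.10 K.
In the N-layer model, layer k (counted from the surface) has T_k = (N+1−k)^(1/4)·T_e.
T_1 = (5)^(1/4)·98.10 = 146.7 K.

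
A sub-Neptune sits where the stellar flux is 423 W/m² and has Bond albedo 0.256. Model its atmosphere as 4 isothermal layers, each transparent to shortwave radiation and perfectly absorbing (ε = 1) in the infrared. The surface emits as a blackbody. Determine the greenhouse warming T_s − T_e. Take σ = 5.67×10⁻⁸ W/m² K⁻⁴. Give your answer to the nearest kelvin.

96 kelvin

Top-of-atmosphere balance: σT_e⁴ = S(1−α)/4 = 78.68 W/m² → T_e = 193.0 K.
Surface: T_s = (5)^¼·T_e = 288.6 K.
Warming: T_s − T_e = 95.60 K.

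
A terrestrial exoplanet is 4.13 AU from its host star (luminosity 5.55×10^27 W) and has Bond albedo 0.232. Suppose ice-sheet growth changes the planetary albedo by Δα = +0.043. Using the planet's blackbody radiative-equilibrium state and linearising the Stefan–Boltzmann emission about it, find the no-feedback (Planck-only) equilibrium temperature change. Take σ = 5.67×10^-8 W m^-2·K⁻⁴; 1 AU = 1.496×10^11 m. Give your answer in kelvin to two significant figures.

Orbital distance: d = 4.13 AU = 6.178×10^11 m.
S = L/(4πd²) = 1157 W m^-2.
The baseline emission temperature is T_e = 250.2 K.
The change in absorbed flux is Δ[S(1−α)/4] = −SΔα/4 = -12.44 W m^-2.
The Planck feedback parameter is 4σT_e³ = 3.552 W m^-2/K.
ΔT₀ = ΔF/λ_P = -12.44/3.552 = -3.50 K.

-3.5 K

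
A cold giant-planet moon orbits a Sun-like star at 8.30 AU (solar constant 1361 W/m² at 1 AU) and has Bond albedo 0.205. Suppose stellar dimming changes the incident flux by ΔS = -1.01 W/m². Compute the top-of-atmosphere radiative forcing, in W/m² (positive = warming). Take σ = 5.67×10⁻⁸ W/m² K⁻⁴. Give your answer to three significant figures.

Flux at the orbit: S = 1361/(8.30)² = 19.76 W/m².
Only a fraction (1−α) is absorbed and it's spread over 4πR², so ΔF = (1−α)ΔS/4 = -0.2007 W/m².

-0.201 W/m²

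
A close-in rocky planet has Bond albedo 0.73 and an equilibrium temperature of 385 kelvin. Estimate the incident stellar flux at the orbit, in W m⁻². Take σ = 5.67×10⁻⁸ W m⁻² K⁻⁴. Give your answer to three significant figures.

Invert the energy balance for S: S = 4σT⁴/(1−α).
The emitted flux is σT⁴ = 1246 W m⁻².
S = 4·1246/0.27 = 18460 W m⁻².

18500 W m⁻²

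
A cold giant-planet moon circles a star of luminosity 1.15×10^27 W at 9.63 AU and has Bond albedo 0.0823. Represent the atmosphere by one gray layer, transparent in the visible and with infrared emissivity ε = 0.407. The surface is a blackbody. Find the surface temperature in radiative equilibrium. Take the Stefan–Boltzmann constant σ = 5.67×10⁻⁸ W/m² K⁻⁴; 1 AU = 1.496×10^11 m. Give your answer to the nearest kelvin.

Orbital distance: d = 9.63 AU = 1.441×10^12 m.
Flux at the orbit: S = L/(4πd²) = 1.15×10^27/(4π·(1.44×10^12)²) = 44.09 W/m².
Effective emission temperature (TOA balance): σT_e⁴ = S(1−α)/4 = 10.12 W/m² → T_e = 115.6 K.
Surface balance with a leaky layer gives σT_s⁴ = σT_e⁴·2/(2−ε), so T_s = T_e·[2/(2−0.407)]^(1/4) = 122.3 K.

122 K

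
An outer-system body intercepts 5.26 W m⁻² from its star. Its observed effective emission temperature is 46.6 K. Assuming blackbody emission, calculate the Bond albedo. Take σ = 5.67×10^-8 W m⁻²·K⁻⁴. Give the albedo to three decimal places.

Energy balance: S(1−α)/4 = σT⁴, so 1−α = 4σT⁴/S.
σT⁴ = 0.2674 W m⁻², so 4σT⁴ = 1.070 W m⁻².
Hence α = 1 − 1.070/5.260 = 0.7967.

0.797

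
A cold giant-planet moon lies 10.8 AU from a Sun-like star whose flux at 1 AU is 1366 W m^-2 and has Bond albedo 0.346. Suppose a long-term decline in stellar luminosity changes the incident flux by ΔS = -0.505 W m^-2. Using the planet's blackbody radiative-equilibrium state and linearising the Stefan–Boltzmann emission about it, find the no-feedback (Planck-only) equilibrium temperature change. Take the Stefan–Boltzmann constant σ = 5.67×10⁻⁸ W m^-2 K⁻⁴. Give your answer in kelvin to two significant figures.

By the inverse-square law, S = 1366/10.8² = 11.71 W m^-2.
Reference equilibrium: T_e = [S(1−α)/(4σ)]^(1/4) = 76.23 K.
TOA radiative forcing: ΔF = (1−α)ΔS/4 = 0.654·(-0.505)/4 = -0.08257 W m^-2.
The Planck feedback parameter is 4σT_e³ = 0.1005 W m^-2/K.
So ΔT₀ = -0.08257/0.1005 = -0.822 K.

-0.82 kelvin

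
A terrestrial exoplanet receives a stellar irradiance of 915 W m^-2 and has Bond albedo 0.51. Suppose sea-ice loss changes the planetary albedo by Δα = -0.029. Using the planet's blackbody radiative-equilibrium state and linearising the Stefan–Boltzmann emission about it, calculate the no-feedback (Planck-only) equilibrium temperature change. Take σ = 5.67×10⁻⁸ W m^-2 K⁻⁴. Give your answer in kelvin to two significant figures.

3.1 K

The baseline emission temperature is T_e = 210.9 K.
TOA radiative forcing: ΔF = −S·Δα/4 = −915.0·(-0.029)/4 = 6.634 W m^-2.
The Planck feedback parameter is 4σT_e³ = 2.126 W m^-2/K.
Hence the no-feedback warming is ΔF/(4σT_e³) = 3.12 K.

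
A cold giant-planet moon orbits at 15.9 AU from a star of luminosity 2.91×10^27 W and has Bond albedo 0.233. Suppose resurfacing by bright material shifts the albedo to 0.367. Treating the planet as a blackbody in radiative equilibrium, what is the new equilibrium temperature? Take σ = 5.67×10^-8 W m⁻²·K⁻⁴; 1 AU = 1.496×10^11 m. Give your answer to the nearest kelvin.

103 K

Orbital distance: d = 15.9 AU = 2.379×10^12 m.
Flux at the orbit: S = L/(4πd²) = 2.91×10^27/(4π·(2.38×10^12)²) = 40.93 W m⁻².
With the new albedo, S(1−α₂)/4 = 6.477 W m⁻², so T₂ = 103.4 K.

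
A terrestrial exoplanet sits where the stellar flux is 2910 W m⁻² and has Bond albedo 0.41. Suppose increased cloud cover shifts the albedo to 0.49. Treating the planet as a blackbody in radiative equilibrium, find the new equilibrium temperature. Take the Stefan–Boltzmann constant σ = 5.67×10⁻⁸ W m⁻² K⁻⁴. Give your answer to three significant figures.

With the new albedo, S(1−α₂)/4 = 371.0 W m⁻², so T₂ = 284.4 K.

284 K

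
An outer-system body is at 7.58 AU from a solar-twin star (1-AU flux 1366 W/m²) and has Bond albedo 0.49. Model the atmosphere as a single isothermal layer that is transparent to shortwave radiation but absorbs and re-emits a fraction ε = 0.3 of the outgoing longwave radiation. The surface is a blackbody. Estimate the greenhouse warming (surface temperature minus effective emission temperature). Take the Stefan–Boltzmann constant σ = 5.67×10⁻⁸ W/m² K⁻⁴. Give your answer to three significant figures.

Flux at the orbit: S = 1366/(7.58)² = 23.77 W/m².
At the top of the atmosphere, σT_e⁴ = S(1−α)/4 = 3.031 W/m², giving T_e = 85.51 K.
The surface balance (absorbed SW + ε·downward IR = σT_s⁴) with T_a⁴ = T_s⁴/2 reduces to T_s = T_e·[2/(2−ε)]^¼ = 89.05 K.
Greenhouse warming: T_s − T_e = 3.546 K.

3.55 K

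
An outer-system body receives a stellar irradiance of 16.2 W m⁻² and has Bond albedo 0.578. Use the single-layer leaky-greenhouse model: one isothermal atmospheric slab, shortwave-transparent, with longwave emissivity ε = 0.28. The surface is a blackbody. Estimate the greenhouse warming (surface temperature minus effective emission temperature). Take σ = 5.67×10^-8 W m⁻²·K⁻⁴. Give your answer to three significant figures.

Effective emission temperature (TOA balance): σT_e⁴ = S(1−α)/4 = 1.709 W m⁻² → T_e = 74.10 K.
For a single slab of emissivity ε, T_s⁴ = 2T_e⁴/(2−ε); thus T_s = 74.10·(1.163)^(1/4) = 76.94 K.
Greenhouse warming: T_s − T_e = 2.847 K.

2.85 K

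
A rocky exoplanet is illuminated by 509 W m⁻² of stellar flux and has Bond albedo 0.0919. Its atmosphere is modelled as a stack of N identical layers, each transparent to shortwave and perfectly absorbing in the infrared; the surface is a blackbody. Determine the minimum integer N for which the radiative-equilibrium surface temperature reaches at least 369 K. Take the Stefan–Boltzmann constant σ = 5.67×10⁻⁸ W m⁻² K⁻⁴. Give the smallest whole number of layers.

The effective emission temperature is T_e = [S(1−α)/(4σ)]^¼ = 212.5 K.
Since T_s⁴ = (N+1)T_e⁴, we need N ≥ (T_s/T_e)⁴ − 1 = 8.097.
So N ≥ 8.097; the smallest integer is N = 9.

9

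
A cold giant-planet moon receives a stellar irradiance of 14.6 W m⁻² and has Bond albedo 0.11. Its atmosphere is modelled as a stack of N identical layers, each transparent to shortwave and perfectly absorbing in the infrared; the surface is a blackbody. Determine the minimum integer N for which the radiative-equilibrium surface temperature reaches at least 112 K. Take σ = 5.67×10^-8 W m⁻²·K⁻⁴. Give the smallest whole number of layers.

2

OLR = S(1−α)/4 = 3.248 W m⁻²; the top layer radiates at T_e = 87.00 K.
Since T_s⁴ = (N+1)T_e⁴, we need N ≥ (T_s/T_e)⁴ − 1 = 1.746.
So N ≥ 1.746; the smallest integer is N = 2.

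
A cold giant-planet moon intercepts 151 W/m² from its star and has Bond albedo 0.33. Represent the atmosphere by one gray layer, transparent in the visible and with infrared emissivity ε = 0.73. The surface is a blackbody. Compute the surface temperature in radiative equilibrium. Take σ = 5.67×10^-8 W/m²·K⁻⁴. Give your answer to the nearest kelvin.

163 K

The planet radiates to space at T_e = [S(1−α)/(4σ)]^(1/4) = 145.3 K.
Surface balance with a leaky layer gives σT_s⁴ = σT_e⁴·2/(2−ε), so T_s = T_e·[2/(2−0.73)]^(1/4) = 162.8 K.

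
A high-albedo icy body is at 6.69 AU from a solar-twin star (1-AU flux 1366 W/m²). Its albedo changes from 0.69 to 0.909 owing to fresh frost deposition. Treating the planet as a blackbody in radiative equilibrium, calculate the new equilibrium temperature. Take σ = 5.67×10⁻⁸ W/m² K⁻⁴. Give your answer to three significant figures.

59.2 K

By the inverse-square law, S = 1366/6.69² = 30.52 W/m².
T₂ = [S(1−α₂)/(4σ)]^(1/4) = [30.52·0.091/(4σ)]^(1/4) = 59.16 K.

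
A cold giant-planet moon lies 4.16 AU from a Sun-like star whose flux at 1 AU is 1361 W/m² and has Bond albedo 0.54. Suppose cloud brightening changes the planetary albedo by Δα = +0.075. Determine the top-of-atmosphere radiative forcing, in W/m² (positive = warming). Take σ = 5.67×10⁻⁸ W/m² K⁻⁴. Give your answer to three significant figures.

Irradiance scales as 1/d², so S = 1361 W/m² × (1/4.16)² = 78.65 W/m².
ΔF = −(S/4)Δα = −(78.65/4)×(+0.075) = -1.475 W/m².

-1.47 W/m²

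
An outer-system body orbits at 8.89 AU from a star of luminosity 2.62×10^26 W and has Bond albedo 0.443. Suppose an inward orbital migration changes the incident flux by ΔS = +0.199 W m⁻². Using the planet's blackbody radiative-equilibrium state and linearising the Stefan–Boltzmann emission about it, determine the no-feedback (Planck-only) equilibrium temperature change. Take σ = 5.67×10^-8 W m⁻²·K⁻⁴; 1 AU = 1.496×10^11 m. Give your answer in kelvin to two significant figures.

0.31 kelvin

d = 8.89 × 1.496×10^11 m = 1.330×10^12 m.
S = L/(4πd²) = 11.79 W m⁻².
The baseline emission temperature is T_e = 73.35 K.
ΔF = Δ[S(1−α)]/4 = (1−0.443)·+0.199/4 = 0.02771 W m⁻².
Planck response: λ_P = 4σT_e³ = 4·5.67×10⁻⁸·(73.35)³ = 0.08951 W m⁻²/K.
Hence the no-feedback warming is ΔF/(4σT_e³) = 0.310 K.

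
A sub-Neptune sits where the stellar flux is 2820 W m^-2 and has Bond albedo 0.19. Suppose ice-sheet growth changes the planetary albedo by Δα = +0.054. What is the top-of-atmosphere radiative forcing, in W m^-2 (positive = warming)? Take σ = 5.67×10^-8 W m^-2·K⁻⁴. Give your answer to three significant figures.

-38.1 W m^-2

TOA radiative forcing: ΔF = −S·Δα/4 = −2820·(+0.054)/4 = -38.07 W m^-2.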